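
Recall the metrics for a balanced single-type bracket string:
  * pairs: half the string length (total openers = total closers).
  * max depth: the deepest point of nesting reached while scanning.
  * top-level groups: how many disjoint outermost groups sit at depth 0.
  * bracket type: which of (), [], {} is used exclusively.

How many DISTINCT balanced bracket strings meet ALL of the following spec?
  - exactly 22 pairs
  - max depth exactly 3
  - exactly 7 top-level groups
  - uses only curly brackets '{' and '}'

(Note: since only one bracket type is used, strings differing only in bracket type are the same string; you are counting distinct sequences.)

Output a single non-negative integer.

Spec: pairs=22 depth=3 groups=7
Count(depth <= 3) = 71129856
Count(depth <= 2) = 54264
Count(depth == 3) = 71129856 - 54264 = 71075592

Answer: 71075592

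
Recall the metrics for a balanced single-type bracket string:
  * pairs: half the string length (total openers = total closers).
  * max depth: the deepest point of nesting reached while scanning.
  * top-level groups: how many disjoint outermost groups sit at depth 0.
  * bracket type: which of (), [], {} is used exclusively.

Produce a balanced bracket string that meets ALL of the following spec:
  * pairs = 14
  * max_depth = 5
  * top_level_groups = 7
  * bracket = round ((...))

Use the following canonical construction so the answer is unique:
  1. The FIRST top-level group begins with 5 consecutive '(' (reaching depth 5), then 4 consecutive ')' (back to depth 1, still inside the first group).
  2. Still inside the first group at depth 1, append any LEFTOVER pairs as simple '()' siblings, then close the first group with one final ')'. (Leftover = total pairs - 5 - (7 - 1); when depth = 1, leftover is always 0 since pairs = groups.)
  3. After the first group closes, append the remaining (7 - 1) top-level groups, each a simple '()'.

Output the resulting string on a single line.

Spec: pairs=14 depth=5 groups=7
Leftover pairs = 14 - 5 - (7-1) = 3
First group: deep chain of depth 5 + 3 sibling pairs
Remaining 6 groups: simple '()' each

Answer: ((((())))()()())()()()()()()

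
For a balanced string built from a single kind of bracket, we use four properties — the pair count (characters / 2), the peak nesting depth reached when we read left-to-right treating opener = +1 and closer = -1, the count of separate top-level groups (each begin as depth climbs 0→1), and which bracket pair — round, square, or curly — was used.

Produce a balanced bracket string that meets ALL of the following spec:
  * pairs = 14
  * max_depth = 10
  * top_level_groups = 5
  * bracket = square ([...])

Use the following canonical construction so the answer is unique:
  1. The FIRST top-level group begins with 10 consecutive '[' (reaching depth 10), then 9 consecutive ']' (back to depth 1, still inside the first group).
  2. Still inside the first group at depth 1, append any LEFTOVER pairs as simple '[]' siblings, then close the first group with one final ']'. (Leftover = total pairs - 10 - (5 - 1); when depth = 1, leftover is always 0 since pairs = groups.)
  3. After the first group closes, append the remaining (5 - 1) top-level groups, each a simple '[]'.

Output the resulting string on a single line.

Spec: pairs=14 depth=10 groups=5
Leftover pairs = 14 - 10 - (5-1) = 0
First group: deep chain of depth 10 + 0 sibling pairs
Remaining 4 groups: simple '[]' each

Answer: [[[[[[[[[[]]]]]]]]]][][][][]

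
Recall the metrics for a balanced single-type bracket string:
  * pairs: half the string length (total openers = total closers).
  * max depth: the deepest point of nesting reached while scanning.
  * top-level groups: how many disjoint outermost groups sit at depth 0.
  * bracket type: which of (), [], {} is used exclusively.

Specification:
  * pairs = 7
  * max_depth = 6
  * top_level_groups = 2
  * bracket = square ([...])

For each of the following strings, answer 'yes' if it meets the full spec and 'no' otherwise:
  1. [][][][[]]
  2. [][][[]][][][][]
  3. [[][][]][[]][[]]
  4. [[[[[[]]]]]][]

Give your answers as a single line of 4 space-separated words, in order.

String 1 '[][][][[]]': depth seq [1 0 1 0 1 0 1 2 1 0]
  -> pairs=5 depth=2 groups=4 -> no
String 2 '[][][[]][][][][]': depth seq [1 0 1 0 1 2 1 0 1 0 1 0 1 0 1 0]
  -> pairs=8 depth=2 groups=7 -> no
String 3 '[[][][]][[]][[]]': depth seq [1 2 1 2 1 2 1 0 1 2 1 0 1 2 1 0]
  -> pairs=8 depth=2 groups=3 -> no
String 4 '[[[[[[]]]]]][]': depth seq [1 2 3 4 5 6 5 4 3 2 1 0 1 0]
  -> pairs=7 depth=6 groups=2 -> yes

Answer: no no no yes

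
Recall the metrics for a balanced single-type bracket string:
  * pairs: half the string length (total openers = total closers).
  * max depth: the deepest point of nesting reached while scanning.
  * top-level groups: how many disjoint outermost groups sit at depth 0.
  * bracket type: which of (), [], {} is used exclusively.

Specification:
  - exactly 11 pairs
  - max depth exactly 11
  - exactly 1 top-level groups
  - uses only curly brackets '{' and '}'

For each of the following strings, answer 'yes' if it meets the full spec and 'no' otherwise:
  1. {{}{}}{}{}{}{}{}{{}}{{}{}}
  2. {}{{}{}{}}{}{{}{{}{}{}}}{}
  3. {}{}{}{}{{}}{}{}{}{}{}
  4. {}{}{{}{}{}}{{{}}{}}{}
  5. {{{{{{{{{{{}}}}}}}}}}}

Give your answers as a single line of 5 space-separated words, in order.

String 1 '{{}{}}{}{}{}{}{}{{}}{{}{}}': depth seq [1 2 1 2 1 0 1 0 1 0 1 0 1 0 1 0 1 2 1 0 1 2 1 2 1 0]
  -> pairs=13 depth=2 groups=8 -> no
String 2 '{}{{}{}{}}{}{{}{{}{}{}}}{}': depth seq [1 0 1 2 1 2 1 2 1 0 1 0 1 2 1 2 3 2 3 2 3 2 1 0 1 0]
  -> pairs=13 depth=3 groups=5 -> no
String 3 '{}{}{}{}{{}}{}{}{}{}{}': depth seq [1 0 1 0 1 0 1 0 1 2 1 0 1 0 1 0 1 0 1 0 1 0]
  -> pairs=11 depth=2 groups=10 -> no
String 4 '{}{}{{}{}{}}{{{}}{}}{}': depth seq [1 0 1 0 1 2 1 2 1 2 1 0 1 2 3 2 1 2 1 0 1 0]
  -> pairs=11 depth=3 groups=5 -> no
String 5 '{{{{{{{{{{{}}}}}}}}}}}': depth seq [1 2 3 4 5 6 7 8 9 10 11 10 9 8 7 6 5 4 3 2 1 0]
  -> pairs=11 depth=11 groups=1 -> yes

Answer: no no no no yes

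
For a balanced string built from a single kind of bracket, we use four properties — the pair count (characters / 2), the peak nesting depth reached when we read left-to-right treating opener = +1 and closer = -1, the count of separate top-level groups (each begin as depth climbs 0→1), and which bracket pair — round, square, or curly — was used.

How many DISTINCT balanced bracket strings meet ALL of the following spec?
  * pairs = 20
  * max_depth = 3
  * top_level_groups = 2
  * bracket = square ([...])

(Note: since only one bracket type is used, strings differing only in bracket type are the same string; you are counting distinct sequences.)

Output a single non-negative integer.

Answer: 1376237

Derivation:
Spec: pairs=20 depth=3 groups=2
Count(depth <= 3) = 1376256
Count(depth <= 2) = 19
Count(depth == 3) = 1376256 - 19 = 1376237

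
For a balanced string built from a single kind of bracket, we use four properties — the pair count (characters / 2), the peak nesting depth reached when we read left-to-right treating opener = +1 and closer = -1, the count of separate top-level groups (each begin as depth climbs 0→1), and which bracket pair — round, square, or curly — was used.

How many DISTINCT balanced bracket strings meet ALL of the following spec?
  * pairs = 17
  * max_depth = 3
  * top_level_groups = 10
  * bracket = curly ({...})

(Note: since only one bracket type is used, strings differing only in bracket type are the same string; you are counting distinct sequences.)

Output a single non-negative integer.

Spec: pairs=17 depth=3 groups=10
Count(depth <= 3) = 89440
Count(depth <= 2) = 11440
Count(depth == 3) = 89440 - 11440 = 78000

Answer: 78000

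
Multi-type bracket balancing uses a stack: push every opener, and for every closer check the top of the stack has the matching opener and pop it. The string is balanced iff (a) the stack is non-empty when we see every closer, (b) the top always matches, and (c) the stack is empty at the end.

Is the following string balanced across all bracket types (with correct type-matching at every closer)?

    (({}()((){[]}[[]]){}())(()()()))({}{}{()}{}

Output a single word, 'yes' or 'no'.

pos 0: push '('; stack = (
pos 1: push '('; stack = ((
pos 2: push '{'; stack = (({
pos 3: '}' matches '{'; pop; stack = ((
pos 4: push '('; stack = (((
pos 5: ')' matches '('; pop; stack = ((
pos 6: push '('; stack = (((
pos 7: push '('; stack = ((((
pos 8: ')' matches '('; pop; stack = (((
pos 9: push '{'; stack = ((({
pos 10: push '['; stack = ((({[
pos 11: ']' matches '['; pop; stack = ((({
pos 12: '}' matches '{'; pop; stack = (((
pos 13: push '['; stack = ((([
pos 14: push '['; stack = ((([[
pos 15: ']' matches '['; pop; stack = ((([
pos 16: ']' matches '['; pop; stack = (((
pos 17: ')' matches '('; pop; stack = ((
pos 18: push '{'; stack = (({
pos 19: '}' matches '{'; pop; stack = ((
pos 20: push '('; stack = (((
pos 21: ')' matches '('; pop; stack = ((
pos 22: ')' matches '('; pop; stack = (
pos 23: push '('; stack = ((
pos 24: push '('; stack = (((
pos 25: ')' matches '('; pop; stack = ((
pos 26: push '('; stack = (((
pos 27: ')' matches '('; pop; stack = ((
pos 28: push '('; stack = (((
pos 29: ')' matches '('; pop; stack = ((
pos 30: ')' matches '('; pop; stack = (
pos 31: ')' matches '('; pop; stack = (empty)
pos 32: push '('; stack = (
pos 33: push '{'; stack = ({
pos 34: '}' matches '{'; pop; stack = (
pos 35: push '{'; stack = ({
pos 36: '}' matches '{'; pop; stack = (
pos 37: push '{'; stack = ({
pos 38: push '('; stack = ({(
pos 39: ')' matches '('; pop; stack = ({
pos 40: '}' matches '{'; pop; stack = (
pos 41: push '{'; stack = ({
pos 42: '}' matches '{'; pop; stack = (
end: stack still non-empty (() → INVALID
Verdict: unclosed openers at end: ( → no

Answer: no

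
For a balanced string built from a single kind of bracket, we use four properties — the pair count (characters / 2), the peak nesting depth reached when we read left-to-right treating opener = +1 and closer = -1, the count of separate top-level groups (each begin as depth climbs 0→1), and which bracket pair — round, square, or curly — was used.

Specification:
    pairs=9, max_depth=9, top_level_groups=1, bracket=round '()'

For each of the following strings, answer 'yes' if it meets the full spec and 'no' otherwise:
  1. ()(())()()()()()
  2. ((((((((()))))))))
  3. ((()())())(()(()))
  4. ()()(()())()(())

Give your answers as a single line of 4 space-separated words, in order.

String 1 '()(())()()()()()': depth seq [1 0 1 2 1 0 1 0 1 0 1 0 1 0 1 0]
  -> pairs=8 depth=2 groups=7 -> no
String 2 '((((((((()))))))))': depth seq [1 2 3 4 5 6 7 8 9 8 7 6 5 4 3 2 1 0]
  -> pairs=9 depth=9 groups=1 -> yes
String 3 '((()())())(()(()))': depth seq [1 2 3 2 3 2 1 2 1 0 1 2 1 2 3 2 1 0]
  -> pairs=9 depth=3 groups=2 -> no
String 4 '()()(()())()(())': depth seq [1 0 1 0 1 2 1 2 1 0 1 0 1 2 1 0]
  -> pairs=8 depth=2 groups=5 -> no

Answer: no yes no no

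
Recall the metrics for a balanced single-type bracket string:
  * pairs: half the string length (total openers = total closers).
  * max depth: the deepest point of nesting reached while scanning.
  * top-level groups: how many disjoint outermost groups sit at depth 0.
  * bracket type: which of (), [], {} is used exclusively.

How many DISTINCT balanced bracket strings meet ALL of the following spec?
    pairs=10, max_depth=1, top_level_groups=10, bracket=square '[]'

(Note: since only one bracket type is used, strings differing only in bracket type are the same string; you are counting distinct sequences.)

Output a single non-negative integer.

Spec: pairs=10 depth=1 groups=10
Count(depth <= 1) = 1
Count(depth <= 0) = 0
Count(depth == 1) = 1 - 0 = 1

Answer: 1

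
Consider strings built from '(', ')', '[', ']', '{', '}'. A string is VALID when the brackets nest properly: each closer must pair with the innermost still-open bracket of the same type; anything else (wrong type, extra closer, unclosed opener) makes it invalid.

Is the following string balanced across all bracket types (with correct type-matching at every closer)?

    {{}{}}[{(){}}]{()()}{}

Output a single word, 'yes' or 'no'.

pos 0: push '{'; stack = {
pos 1: push '{'; stack = {{
pos 2: '}' matches '{'; pop; stack = {
pos 3: push '{'; stack = {{
pos 4: '}' matches '{'; pop; stack = {
pos 5: '}' matches '{'; pop; stack = (empty)
pos 6: push '['; stack = [
pos 7: push '{'; stack = [{
pos 8: push '('; stack = [{(
pos 9: ')' matches '('; pop; stack = [{
pos 10: push '{'; stack = [{{
pos 11: '}' matches '{'; pop; stack = [{
pos 12: '}' matches '{'; pop; stack = [
pos 13: ']' matches '['; pop; stack = (empty)
pos 14: push '{'; stack = {
pos 15: push '('; stack = {(
pos 16: ')' matches '('; pop; stack = {
pos 17: push '('; stack = {(
pos 18: ')' matches '('; pop; stack = {
pos 19: '}' matches '{'; pop; stack = (empty)
pos 20: push '{'; stack = {
pos 21: '}' matches '{'; pop; stack = (empty)
end: stack empty → VALID
Verdict: properly nested → yes

Answer: yes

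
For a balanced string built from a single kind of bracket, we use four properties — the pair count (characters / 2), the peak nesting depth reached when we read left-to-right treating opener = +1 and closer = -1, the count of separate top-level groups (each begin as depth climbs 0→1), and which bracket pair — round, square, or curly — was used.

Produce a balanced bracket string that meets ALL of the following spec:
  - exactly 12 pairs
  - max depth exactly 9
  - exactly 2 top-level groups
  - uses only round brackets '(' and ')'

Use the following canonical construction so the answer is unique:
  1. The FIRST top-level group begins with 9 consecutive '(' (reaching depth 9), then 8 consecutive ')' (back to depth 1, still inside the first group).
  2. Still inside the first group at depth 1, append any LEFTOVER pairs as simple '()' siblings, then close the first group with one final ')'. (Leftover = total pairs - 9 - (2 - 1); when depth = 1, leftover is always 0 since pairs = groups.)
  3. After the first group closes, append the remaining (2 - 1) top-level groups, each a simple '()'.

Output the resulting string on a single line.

Spec: pairs=12 depth=9 groups=2
Leftover pairs = 12 - 9 - (2-1) = 2
First group: deep chain of depth 9 + 2 sibling pairs
Remaining 1 groups: simple '()' each

Answer: ((((((((())))))))()())()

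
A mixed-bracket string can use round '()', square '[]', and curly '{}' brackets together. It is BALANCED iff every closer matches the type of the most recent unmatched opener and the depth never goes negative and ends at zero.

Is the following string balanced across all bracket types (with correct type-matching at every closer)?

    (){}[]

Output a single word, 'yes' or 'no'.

Answer: yes

Derivation:
pos 0: push '('; stack = (
pos 1: ')' matches '('; pop; stack = (empty)
pos 2: push '{'; stack = {
pos 3: '}' matches '{'; pop; stack = (empty)
pos 4: push '['; stack = [
pos 5: ']' matches '['; pop; stack = (empty)
end: stack empty → VALID
Verdict: properly nested → yes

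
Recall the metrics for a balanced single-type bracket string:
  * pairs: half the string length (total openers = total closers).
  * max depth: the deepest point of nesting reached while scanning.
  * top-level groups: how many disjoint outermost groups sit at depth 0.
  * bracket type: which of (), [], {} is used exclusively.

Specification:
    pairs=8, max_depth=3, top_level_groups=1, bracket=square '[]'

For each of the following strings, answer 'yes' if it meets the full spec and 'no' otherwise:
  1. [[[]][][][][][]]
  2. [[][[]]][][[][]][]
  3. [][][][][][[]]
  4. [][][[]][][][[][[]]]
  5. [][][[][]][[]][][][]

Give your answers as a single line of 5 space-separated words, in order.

String 1 '[[[]][][][][][]]': depth seq [1 2 3 2 1 2 1 2 1 2 1 2 1 2 1 0]
  -> pairs=8 depth=3 groups=1 -> yes
String 2 '[[][[]]][][[][]][]': depth seq [1 2 1 2 3 2 1 0 1 0 1 2 1 2 1 0 1 0]
  -> pairs=9 depth=3 groups=4 -> no
String 3 '[][][][][][[]]': depth seq [1 0 1 0 1 0 1 0 1 0 1 2 1 0]
  -> pairs=7 depth=2 groups=6 -> no
String 4 '[][][[]][][][[][[]]]': depth seq [1 0 1 0 1 2 1 0 1 0 1 0 1 2 1 2 3 2 1 0]
  -> pairs=10 depth=3 groups=6 -> no
String 5 '[][][[][]][[]][][][]': depth seq [1 0 1 0 1 2 1 2 1 0 1 2 1 0 1 0 1 0 1 0]
  -> pairs=10 depth=2 groups=7 -> no

Answer: yes no no no no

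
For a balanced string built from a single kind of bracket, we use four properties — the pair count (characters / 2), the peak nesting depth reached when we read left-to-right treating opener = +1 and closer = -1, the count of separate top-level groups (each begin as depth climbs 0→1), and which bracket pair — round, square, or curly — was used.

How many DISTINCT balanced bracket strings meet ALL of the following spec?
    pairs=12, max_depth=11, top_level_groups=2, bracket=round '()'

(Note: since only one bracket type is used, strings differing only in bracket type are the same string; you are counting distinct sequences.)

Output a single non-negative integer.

Spec: pairs=12 depth=11 groups=2
Count(depth <= 11) = 58786
Count(depth <= 10) = 58784
Count(depth == 11) = 58786 - 58784 = 2

Answer: 2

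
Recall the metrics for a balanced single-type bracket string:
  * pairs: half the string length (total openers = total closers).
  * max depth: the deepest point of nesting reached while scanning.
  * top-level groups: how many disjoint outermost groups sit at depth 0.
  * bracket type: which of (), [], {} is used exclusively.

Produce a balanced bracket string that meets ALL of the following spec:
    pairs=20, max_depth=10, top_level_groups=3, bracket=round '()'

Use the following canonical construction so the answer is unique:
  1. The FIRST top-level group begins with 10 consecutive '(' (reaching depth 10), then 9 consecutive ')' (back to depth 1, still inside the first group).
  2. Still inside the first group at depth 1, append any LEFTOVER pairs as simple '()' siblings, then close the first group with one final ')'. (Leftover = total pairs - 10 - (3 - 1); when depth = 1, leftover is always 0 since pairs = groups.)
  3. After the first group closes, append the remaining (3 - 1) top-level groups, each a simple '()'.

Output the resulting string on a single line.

Answer: (((((((((()))))))))()()()()()()()())()()

Derivation:
Spec: pairs=20 depth=10 groups=3
Leftover pairs = 20 - 10 - (3-1) = 8
First group: deep chain of depth 10 + 8 sibling pairs
Remaining 2 groups: simple '()' each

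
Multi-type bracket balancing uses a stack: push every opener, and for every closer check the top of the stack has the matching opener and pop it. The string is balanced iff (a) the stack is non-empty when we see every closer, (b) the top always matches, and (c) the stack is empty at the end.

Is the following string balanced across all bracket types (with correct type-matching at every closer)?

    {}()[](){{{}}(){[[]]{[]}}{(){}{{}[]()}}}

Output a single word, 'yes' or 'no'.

pos 0: push '{'; stack = {
pos 1: '}' matches '{'; pop; stack = (empty)
pos 2: push '('; stack = (
pos 3: ')' matches '('; pop; stack = (empty)
pos 4: push '['; stack = [
pos 5: ']' matches '['; pop; stack = (empty)
pos 6: push '('; stack = (
pos 7: ')' matches '('; pop; stack = (empty)
pos 8: push '{'; stack = {
pos 9: push '{'; stack = {{
pos 10: push '{'; stack = {{{
pos 11: '}' matches '{'; pop; stack = {{
pos 12: '}' matches '{'; pop; stack = {
pos 13: push '('; stack = {(
pos 14: ')' matches '('; pop; stack = {
pos 15: push '{'; stack = {{
pos 16: push '['; stack = {{[
pos 17: push '['; stack = {{[[
pos 18: ']' matches '['; pop; stack = {{[
pos 19: ']' matches '['; pop; stack = {{
pos 20: push '{'; stack = {{{
pos 21: push '['; stack = {{{[
pos 22: ']' matches '['; pop; stack = {{{
pos 23: '}' matches '{'; pop; stack = {{
pos 24: '}' matches '{'; pop; stack = {
pos 25: push '{'; stack = {{
pos 26: push '('; stack = {{(
pos 27: ')' matches '('; pop; stack = {{
pos 28: push '{'; stack = {{{
pos 29: '}' matches '{'; pop; stack = {{
pos 30: push '{'; stack = {{{
pos 31: push '{'; stack = {{{{
pos 32: '}' matches '{'; pop; stack = {{{
pos 33: push '['; stack = {{{[
pos 34: ']' matches '['; pop; stack = {{{
pos 35: push '('; stack = {{{(
pos 36: ')' matches '('; pop; stack = {{{
pos 37: '}' matches '{'; pop; stack = {{
pos 38: '}' matches '{'; pop; stack = {
pos 39: '}' matches '{'; pop; stack = (empty)
end: stack empty → VALID
Verdict: properly nested → yes

Answer: yes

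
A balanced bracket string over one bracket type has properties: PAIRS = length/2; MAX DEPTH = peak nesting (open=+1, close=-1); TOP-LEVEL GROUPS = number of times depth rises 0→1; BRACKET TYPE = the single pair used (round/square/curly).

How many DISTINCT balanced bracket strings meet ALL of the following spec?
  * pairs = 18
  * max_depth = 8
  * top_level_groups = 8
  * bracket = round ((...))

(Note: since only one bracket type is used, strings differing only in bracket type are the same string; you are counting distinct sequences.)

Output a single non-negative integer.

Answer: 15616

Derivation:
Spec: pairs=18 depth=8 groups=8
Count(depth <= 8) = 3747076
Count(depth <= 7) = 3731460
Count(depth == 8) = 3747076 - 3731460 = 15616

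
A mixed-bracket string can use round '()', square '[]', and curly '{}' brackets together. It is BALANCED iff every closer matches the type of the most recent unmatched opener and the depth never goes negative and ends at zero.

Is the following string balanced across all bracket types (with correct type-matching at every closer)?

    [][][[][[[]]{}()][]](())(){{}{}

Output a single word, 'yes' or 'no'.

Answer: no

Derivation:
pos 0: push '['; stack = [
pos 1: ']' matches '['; pop; stack = (empty)
pos 2: push '['; stack = [
pos 3: ']' matches '['; pop; stack = (empty)
pos 4: push '['; stack = [
pos 5: push '['; stack = [[
pos 6: ']' matches '['; pop; stack = [
pos 7: push '['; stack = [[
pos 8: push '['; stack = [[[
pos 9: push '['; stack = [[[[
pos 10: ']' matches '['; pop; stack = [[[
pos 11: ']' matches '['; pop; stack = [[
pos 12: push '{'; stack = [[{
pos 13: '}' matches '{'; pop; stack = [[
pos 14: push '('; stack = [[(
pos 15: ')' matches '('; pop; stack = [[
pos 16: ']' matches '['; pop; stack = [
pos 17: push '['; stack = [[
pos 18: ']' matches '['; pop; stack = [
pos 19: ']' matches '['; pop; stack = (empty)
pos 20: push '('; stack = (
pos 21: push '('; stack = ((
pos 22: ')' matches '('; pop; stack = (
pos 23: ')' matches '('; pop; stack = (empty)
pos 24: push '('; stack = (
pos 25: ')' matches '('; pop; stack = (empty)
pos 26: push '{'; stack = {
pos 27: push '{'; stack = {{
pos 28: '}' matches '{'; pop; stack = {
pos 29: push '{'; stack = {{
pos 30: '}' matches '{'; pop; stack = {
end: stack still non-empty ({) → INVALID
Verdict: unclosed openers at end: { → no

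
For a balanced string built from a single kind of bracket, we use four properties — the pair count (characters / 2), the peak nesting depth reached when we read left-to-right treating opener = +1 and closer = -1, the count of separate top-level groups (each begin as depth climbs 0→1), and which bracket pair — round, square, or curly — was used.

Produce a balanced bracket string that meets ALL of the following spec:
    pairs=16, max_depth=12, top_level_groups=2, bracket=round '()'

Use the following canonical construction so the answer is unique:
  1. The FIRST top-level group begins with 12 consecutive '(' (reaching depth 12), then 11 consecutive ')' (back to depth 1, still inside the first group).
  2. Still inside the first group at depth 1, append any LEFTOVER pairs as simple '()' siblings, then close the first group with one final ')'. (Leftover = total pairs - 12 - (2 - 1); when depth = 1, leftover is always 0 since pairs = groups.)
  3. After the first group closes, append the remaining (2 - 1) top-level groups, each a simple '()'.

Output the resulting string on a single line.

Spec: pairs=16 depth=12 groups=2
Leftover pairs = 16 - 12 - (2-1) = 3
First group: deep chain of depth 12 + 3 sibling pairs
Remaining 1 groups: simple '()' each

Answer: (((((((((((()))))))))))()()())()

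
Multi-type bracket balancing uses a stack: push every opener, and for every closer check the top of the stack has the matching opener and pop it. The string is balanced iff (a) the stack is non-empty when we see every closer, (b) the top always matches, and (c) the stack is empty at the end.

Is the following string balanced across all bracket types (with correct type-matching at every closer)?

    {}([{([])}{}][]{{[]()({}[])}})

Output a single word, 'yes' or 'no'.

Answer: yes

Derivation:
pos 0: push '{'; stack = {
pos 1: '}' matches '{'; pop; stack = (empty)
pos 2: push '('; stack = (
pos 3: push '['; stack = ([
pos 4: push '{'; stack = ([{
pos 5: push '('; stack = ([{(
pos 6: push '['; stack = ([{([
pos 7: ']' matches '['; pop; stack = ([{(
pos 8: ')' matches '('; pop; stack = ([{
pos 9: '}' matches '{'; pop; stack = ([
pos 10: push '{'; stack = ([{
pos 11: '}' matches '{'; pop; stack = ([
pos 12: ']' matches '['; pop; stack = (
pos 13: push '['; stack = ([
pos 14: ']' matches '['; pop; stack = (
pos 15: push '{'; stack = ({
pos 16: push '{'; stack = ({{
pos 17: push '['; stack = ({{[
pos 18: ']' matches '['; pop; stack = ({{
pos 19: push '('; stack = ({{(
pos 20: ')' matches '('; pop; stack = ({{
pos 21: push '('; stack = ({{(
pos 22: push '{'; stack = ({{({
pos 23: '}' matches '{'; pop; stack = ({{(
pos 24: push '['; stack = ({{([
pos 25: ']' matches '['; pop; stack = ({{(
pos 26: ')' matches '('; pop; stack = ({{
pos 27: '}' matches '{'; pop; stack = ({
pos 28: '}' matches '{'; pop; stack = (
pos 29: ')' matches '('; pop; stack = (empty)
end: stack empty → VALID
Verdict: properly nested → yes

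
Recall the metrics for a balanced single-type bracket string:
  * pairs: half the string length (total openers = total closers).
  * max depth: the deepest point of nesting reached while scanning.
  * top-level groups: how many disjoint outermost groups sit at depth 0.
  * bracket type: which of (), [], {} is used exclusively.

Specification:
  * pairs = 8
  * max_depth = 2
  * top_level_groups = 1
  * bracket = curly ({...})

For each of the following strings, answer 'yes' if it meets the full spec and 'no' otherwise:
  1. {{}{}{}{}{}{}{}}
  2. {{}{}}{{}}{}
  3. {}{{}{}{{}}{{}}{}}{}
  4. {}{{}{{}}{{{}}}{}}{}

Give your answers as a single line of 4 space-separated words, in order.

Answer: yes no no no

Derivation:
String 1 '{{}{}{}{}{}{}{}}': depth seq [1 2 1 2 1 2 1 2 1 2 1 2 1 2 1 0]
  -> pairs=8 depth=2 groups=1 -> yes
String 2 '{{}{}}{{}}{}': depth seq [1 2 1 2 1 0 1 2 1 0 1 0]
  -> pairs=6 depth=2 groups=3 -> no
String 3 '{}{{}{}{{}}{{}}{}}{}': depth seq [1 0 1 2 1 2 1 2 3 2 1 2 3 2 1 2 1 0 1 0]
  -> pairs=10 depth=3 groups=3 -> no
String 4 '{}{{}{{}}{{{}}}{}}{}': depth seq [1 0 1 2 1 2 3 2 1 2 3 4 3 2 1 2 1 0 1 0]
  -> pairs=10 depth=4 groups=3 -> no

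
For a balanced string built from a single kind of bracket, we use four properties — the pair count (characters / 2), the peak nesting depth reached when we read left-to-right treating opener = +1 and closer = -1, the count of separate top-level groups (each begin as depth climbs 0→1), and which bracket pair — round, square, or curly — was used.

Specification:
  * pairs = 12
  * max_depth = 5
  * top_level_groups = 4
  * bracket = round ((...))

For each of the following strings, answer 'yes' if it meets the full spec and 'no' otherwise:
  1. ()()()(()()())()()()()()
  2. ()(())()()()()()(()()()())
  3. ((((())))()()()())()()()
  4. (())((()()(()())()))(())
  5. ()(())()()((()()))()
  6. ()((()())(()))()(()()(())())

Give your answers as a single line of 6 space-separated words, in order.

Answer: no no yes no no no

Derivation:
String 1 '()()()(()()())()()()()()': depth seq [1 0 1 0 1 0 1 2 1 2 1 2 1 0 1 0 1 0 1 0 1 0 1 0]
  -> pairs=12 depth=2 groups=9 -> no
String 2 '()(())()()()()()(()()()())': depth seq [1 0 1 2 1 0 1 0 1 0 1 0 1 0 1 0 1 2 1 2 1 2 1 2 1 0]
  -> pairs=13 depth=2 groups=8 -> no
String 3 '((((())))()()()())()()()': depth seq [1 2 3 4 5 4 3 2 1 2 1 2 1 2 1 2 1 0 1 0 1 0 1 0]
  -> pairs=12 depth=5 groups=4 -> yes
String 4 '(())((()()(()())()))(())': depth seq [1 2 1 0 1 2 3 2 3 2 3 4 3 4 3 2 3 2 1 0 1 2 1 0]
  -> pairs=12 depth=4 groups=3 -> no
String 5 '()(())()()((()()))()': depth seq [1 0 1 2 1 0 1 0 1 0 1 2 3 2 3 2 1 0 1 0]
  -> pairs=10 depth=3 groups=6 -> no
String 6 '()((()())(()))()(()()(())())': depth seq [1 0 1 2 3 2 3 2 1 2 3 2 1 0 1 0 1 2 1 2 1 2 3 2 1 2 1 0]
  -> pairs=14 depth=3 groups=4 -> no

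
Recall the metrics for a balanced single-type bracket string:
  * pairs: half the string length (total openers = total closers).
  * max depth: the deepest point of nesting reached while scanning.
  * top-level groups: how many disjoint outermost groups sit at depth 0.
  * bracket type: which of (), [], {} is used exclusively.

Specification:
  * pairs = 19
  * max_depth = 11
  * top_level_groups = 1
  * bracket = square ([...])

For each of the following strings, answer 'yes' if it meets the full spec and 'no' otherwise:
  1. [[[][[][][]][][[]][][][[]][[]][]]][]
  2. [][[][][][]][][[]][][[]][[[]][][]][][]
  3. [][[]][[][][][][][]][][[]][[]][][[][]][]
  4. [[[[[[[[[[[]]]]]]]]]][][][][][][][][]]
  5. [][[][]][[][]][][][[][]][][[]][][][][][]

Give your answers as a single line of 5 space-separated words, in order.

Answer: no no no yes no

Derivation:
String 1 '[[[][[][][]][][[]][][][[]][[]][]]][]': depth seq [1 2 3 2 3 4 3 4 3 4 3 2 3 2 3 4 3 2 3 2 3 2 3 4 3 2 3 4 3 2 3 2 1 0 1 0]
  -> pairs=18 depth=4 groups=2 -> no
String 2 '[][[][][][]][][[]][][[]][[[]][][]][][]': depth seq [1 0 1 2 1 2 1 2 1 2 1 0 1 0 1 2 1 0 1 0 1 2 1 0 1 2 3 2 1 2 1 2 1 0 1 0 1 0]
  -> pairs=19 depth=3 groups=9 -> no
String 3 '[][[]][[][][][][][]][][[]][[]][][[][]][]': depth seq [1 0 1 2 1 0 1 2 1 2 1 2 1 2 1 2 1 2 1 0 1 0 1 2 1 0 1 2 1 0 1 0 1 2 1 2 1 0 1 0]
  -> pairs=20 depth=2 groups=9 -> no
String 4 '[[[[[[[[[[[]]]]]]]]]][][][][][][][][]]': depth seq [1 2 3 4 5 6 7 8 9 10 11 10 9 8 7 6 5 4 3 2 1 2 1 2 1 2 1 2 1 2 1 2 1 2 1 2 1 0]
  -> pairs=19 depth=11 groups=1 -> yes
String 5 '[][[][]][[][]][][][[][]][][[]][][][][][]': depth seq [1 0 1 2 1 2 1 0 1 2 1 2 1 0 1 0 1 0 1 2 1 2 1 0 1 0 1 2 1 0 1 0 1 0 1 0 1 0 1 0]
  -> pairs=20 depth=2 groups=13 -> no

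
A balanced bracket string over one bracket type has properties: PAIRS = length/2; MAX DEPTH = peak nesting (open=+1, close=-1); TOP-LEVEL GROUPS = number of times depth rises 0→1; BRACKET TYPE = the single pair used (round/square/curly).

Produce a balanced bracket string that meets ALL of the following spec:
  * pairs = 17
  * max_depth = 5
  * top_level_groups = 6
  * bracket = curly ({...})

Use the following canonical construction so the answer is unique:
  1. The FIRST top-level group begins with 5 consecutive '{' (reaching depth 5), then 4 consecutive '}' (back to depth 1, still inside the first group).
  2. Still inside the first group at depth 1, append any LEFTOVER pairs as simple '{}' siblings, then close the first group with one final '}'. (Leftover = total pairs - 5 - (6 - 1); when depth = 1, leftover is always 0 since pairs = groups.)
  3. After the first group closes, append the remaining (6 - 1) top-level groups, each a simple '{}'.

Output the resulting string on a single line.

Answer: {{{{{}}}}{}{}{}{}{}{}{}}{}{}{}{}{}

Derivation:
Spec: pairs=17 depth=5 groups=6
Leftover pairs = 17 - 5 - (6-1) = 7
First group: deep chain of depth 5 + 7 sibling pairs
Remaining 5 groups: simple '{}' each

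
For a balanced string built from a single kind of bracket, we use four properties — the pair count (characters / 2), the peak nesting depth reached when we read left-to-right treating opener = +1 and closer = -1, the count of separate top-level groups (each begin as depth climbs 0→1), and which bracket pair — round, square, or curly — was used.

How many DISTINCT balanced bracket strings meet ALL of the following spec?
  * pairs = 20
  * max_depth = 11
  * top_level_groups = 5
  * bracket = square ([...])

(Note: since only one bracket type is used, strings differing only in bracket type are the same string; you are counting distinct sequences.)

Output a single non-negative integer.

Answer: 782595

Derivation:
Spec: pairs=20 depth=11 groups=5
Count(depth <= 11) = 463817035
Count(depth <= 10) = 463034440
Count(depth == 11) = 463817035 - 463034440 = 782595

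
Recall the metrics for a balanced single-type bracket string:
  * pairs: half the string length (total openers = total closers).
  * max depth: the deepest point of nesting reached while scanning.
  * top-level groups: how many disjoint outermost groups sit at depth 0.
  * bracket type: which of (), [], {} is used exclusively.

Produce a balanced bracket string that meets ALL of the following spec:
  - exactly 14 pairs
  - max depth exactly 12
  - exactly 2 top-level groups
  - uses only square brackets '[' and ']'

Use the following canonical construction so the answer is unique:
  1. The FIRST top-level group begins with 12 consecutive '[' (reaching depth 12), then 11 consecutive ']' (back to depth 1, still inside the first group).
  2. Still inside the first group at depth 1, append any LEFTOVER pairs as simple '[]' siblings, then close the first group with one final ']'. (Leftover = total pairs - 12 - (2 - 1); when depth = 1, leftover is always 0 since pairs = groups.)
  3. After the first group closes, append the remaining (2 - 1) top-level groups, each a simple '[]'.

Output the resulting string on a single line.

Spec: pairs=14 depth=12 groups=2
Leftover pairs = 14 - 12 - (2-1) = 1
First group: deep chain of depth 12 + 1 sibling pairs
Remaining 1 groups: simple '[]' each

Answer: [[[[[[[[[[[[]]]]]]]]]]][]][]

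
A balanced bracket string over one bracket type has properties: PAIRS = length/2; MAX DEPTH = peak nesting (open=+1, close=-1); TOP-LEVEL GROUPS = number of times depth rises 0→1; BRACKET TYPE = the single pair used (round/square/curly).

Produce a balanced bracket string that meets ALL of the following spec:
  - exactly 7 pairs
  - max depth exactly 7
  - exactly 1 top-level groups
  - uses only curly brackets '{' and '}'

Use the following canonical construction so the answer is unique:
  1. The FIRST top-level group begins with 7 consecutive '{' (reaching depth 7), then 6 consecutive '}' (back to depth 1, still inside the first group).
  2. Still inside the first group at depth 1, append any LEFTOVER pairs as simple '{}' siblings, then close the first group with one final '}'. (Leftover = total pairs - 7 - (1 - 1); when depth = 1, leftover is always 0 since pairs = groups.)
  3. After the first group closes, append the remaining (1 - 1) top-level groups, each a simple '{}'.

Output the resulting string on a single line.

Spec: pairs=7 depth=7 groups=1
Leftover pairs = 7 - 7 - (1-1) = 0
First group: deep chain of depth 7 + 0 sibling pairs
Remaining 0 groups: simple '{}' each

Answer: {{{{{{{}}}}}}}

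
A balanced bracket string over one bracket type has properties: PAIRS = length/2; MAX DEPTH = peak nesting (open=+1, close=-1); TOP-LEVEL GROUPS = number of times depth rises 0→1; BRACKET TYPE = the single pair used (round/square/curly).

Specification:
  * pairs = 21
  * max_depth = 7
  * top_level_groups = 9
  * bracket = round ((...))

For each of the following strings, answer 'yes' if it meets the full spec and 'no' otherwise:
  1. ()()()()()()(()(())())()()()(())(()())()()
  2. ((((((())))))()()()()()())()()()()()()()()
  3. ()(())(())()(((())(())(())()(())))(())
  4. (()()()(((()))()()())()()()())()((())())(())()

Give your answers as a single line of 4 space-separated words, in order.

String 1 '()()()()()()(()(())())()()()(())(()())()()': depth seq [1 0 1 0 1 0 1 0 1 0 1 0 1 2 1 2 3 2 1 2 1 0 1 0 1 0 1 0 1 2 1 0 1 2 1 2 1 0 1 0 1 0]
  -> pairs=21 depth=3 groups=14 -> no
String 2 '((((((())))))()()()()()())()()()()()()()()': depth seq [1 2 3 4 5 6 7 6 5 4 3 2 1 2 1 2 1 2 1 2 1 2 1 2 1 0 1 0 1 0 1 0 1 0 1 0 1 0 1 0 1 0]
  -> pairs=21 depth=7 groups=9 -> yes
String 3 '()(())(())()(((())(())(())()(())))(())': depth seq [1 0 1 2 1 0 1 2 1 0 1 0 1 2 3 4 3 2 3 4 3 2 3 4 3 2 3 2 3 4 3 2 1 0 1 2 1 0]
  -> pairs=19 depth=4 groups=6 -> no
String 4 '(()()()(((()))()()())()()()())()((())())(())()': depth seq [1 2 1 2 1 2 1 2 3 4 5 4 3 2 3 2 3 2 3 2 1 2 1 2 1 2 1 2 1 0 1 0 1 2 3 2 1 2 1 0 1 2 1 0 1 0]
  -> pairs=23 depth=5 groups=5 -> no

Answer: no yes no no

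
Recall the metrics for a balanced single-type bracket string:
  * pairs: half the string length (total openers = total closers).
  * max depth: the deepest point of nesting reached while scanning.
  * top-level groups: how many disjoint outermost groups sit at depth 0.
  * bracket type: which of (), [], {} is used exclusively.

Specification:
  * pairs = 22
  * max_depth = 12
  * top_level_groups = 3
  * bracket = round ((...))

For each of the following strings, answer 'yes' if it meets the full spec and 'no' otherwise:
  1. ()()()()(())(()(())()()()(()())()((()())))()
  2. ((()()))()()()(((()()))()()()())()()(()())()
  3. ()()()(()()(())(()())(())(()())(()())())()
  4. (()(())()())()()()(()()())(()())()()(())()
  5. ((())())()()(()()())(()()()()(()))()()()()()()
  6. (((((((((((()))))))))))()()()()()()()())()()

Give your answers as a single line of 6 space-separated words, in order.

Answer: no no no no no yes

Derivation:
String 1 '()()()()(())(()(())()()()(()())()((()())))()': depth seq [1 0 1 0 1 0 1 0 1 2 1 0 1 2 1 2 3 2 1 2 1 2 1 2 1 2 3 2 3 2 1 2 1 2 3 4 3 4 3 2 1 0 1 0]
  -> pairs=22 depth=4 groups=7 -> no
String 2 '((()()))()()()(((()()))()()()())()()(()())()': depth seq [1 2 3 2 3 2 1 0 1 0 1 0 1 0 1 2 3 4 3 4 3 2 1 2 1 2 1 2 1 2 1 0 1 0 1 0 1 2 1 2 1 0 1 0]
  -> pairs=22 depth=4 groups=9 -> no
String 3 '()()()(()()(())(()())(())(()())(()())())()': depth seq [1 0 1 0 1 0 1 2 1 2 1 2 3 2 1 2 3 2 3 2 1 2 3 2 1 2 3 2 3 2 1 2 3 2 3 2 1 2 1 0 1 0]
  -> pairs=21 depth=3 groups=5 -> no
String 4 '(()(())()())()()()(()()())(()())()()(())()': depth seq [1 2 1 2 3 2 1 2 1 2 1 0 1 0 1 0 1 0 1 2 1 2 1 2 1 0 1 2 1 2 1 0 1 0 1 0 1 2 1 0 1 0]
  -> pairs=21 depth=3 groups=10 -> no
String 5 '((())())()()(()()())(()()()()(()))()()()()()()': depth seq [1 2 3 2 1 2 1 0 1 0 1 0 1 2 1 2 1 2 1 0 1 2 1 2 1 2 1 2 1 2 3 2 1 0 1 0 1 0 1 0 1 0 1 0 1 0]
  -> pairs=23 depth=3 groups=11 -> no
String 6 '(((((((((((()))))))))))()()()()()()()())()()': depth seq [1 2 3 4 5 6 7 8 9 10 11 12 11 10 9 8 7 6 5 4 3 2 1 2 1 2 1 2 1 2 1 2 1 2 1 2 1 2 1 0 1 0 1 0]
  -> pairs=22 depth=12 groups=3 -> yes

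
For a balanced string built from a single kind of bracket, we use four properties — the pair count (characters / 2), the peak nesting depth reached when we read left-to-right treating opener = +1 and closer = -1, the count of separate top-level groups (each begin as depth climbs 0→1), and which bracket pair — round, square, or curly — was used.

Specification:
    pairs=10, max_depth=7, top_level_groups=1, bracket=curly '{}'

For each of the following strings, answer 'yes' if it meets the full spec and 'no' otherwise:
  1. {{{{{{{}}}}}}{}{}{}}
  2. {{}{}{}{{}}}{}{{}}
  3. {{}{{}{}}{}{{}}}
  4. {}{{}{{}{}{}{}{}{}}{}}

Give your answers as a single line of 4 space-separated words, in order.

String 1 '{{{{{{{}}}}}}{}{}{}}': depth seq [1 2 3 4 5 6 7 6 5 4 3 2 1 2 1 2 1 2 1 0]
  -> pairs=10 depth=7 groups=1 -> yes
String 2 '{{}{}{}{{}}}{}{{}}': depth seq [1 2 1 2 1 2 1 2 3 2 1 0 1 0 1 2 1 0]
  -> pairs=9 depth=3 groups=3 -> no
String 3 '{{}{{}{}}{}{{}}}': depth seq [1 2 1 2 3 2 3 2 1 2 1 2 3 2 1 0]
  -> pairs=8 depth=3 groups=1 -> no
String 4 '{}{{}{{}{}{}{}{}{}}{}}': depth seq [1 0 1 2 1 2 3 2 3 2 3 2 3 2 3 2 3 2 1 2 1 0]
  -> pairs=11 depth=3 groups=2 -> no

Answer: yes no no no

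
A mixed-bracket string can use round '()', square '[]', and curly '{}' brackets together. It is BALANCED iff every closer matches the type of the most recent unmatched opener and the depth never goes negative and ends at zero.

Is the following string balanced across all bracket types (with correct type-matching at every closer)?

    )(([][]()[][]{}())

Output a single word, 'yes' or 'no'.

pos 0: saw closer ')' but stack is empty → INVALID
Verdict: unmatched closer ')' at position 0 → no

Answer: no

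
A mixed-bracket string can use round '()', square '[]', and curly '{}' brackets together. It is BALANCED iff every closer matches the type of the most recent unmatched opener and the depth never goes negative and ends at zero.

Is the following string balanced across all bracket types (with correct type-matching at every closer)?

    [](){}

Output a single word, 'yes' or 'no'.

Answer: yes

Derivation:
pos 0: push '['; stack = [
pos 1: ']' matches '['; pop; stack = (empty)
pos 2: push '('; stack = (
pos 3: ')' matches '('; pop; stack = (empty)
pos 4: push '{'; stack = {
pos 5: '}' matches '{'; pop; stack = (empty)
end: stack empty → VALID
Verdict: properly nested → yes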